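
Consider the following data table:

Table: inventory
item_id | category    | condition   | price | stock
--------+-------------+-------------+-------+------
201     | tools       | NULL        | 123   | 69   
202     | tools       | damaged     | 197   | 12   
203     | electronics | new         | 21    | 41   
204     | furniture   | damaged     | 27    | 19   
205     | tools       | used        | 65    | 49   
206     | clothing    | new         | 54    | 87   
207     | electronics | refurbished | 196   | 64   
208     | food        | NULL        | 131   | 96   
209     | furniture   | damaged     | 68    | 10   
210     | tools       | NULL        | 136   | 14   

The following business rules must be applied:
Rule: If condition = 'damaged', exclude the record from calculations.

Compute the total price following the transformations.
726

Step 1: Identify records where condition = 'damaged'
Step 2: The excluded records sum to 292
Step 3: Original total price = 1018
Step 4: Remaining total = 1018 - 292 = 726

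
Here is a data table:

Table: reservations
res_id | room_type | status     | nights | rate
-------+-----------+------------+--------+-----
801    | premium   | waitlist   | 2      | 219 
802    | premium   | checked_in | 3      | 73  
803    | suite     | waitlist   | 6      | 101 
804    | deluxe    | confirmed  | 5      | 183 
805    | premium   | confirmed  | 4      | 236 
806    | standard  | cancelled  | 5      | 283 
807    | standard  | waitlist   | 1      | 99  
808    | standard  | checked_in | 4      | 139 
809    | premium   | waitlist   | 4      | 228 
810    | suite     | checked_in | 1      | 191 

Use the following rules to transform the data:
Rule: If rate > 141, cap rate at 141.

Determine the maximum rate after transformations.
141

Step 1: Original maximum rate = 283
Step 2: Apply cap at 141
Step 3: 6 records had rate > 141 and were capped
Step 4: Maximum after transformation = 141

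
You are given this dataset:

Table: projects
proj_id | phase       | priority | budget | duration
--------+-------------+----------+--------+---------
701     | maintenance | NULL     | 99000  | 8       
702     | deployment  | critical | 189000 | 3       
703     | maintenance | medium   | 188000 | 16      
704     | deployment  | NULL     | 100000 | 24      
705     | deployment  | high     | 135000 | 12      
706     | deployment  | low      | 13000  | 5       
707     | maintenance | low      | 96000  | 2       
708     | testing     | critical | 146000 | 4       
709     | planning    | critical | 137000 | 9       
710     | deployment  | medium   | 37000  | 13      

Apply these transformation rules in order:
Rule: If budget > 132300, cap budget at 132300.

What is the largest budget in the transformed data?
132300

Step 1: Original maximum budget = 189000
Step 2: Apply cap at 132300
Step 3: 5 records had budget > 132300 and were capped
Step 4: Maximum after transformation = 132300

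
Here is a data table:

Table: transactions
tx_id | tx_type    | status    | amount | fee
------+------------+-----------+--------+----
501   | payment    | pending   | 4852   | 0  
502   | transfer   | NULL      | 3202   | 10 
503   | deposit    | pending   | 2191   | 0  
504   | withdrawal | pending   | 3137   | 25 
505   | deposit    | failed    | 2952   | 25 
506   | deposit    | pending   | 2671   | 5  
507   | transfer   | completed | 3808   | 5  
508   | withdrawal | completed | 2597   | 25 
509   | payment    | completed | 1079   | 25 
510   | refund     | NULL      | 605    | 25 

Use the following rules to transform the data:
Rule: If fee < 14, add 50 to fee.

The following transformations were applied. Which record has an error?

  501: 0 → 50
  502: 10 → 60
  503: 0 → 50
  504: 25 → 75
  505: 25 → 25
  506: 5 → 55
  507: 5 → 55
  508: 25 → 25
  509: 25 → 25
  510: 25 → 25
Record 504 has an error. The correct transformed value should be 25, not 75.

Step 1: Check each record against the rule
Step 2: Record 504 has fee = 25
Step 3: Since 25 >= 14, the bonus should not have been applied
Step 4: Correct value = 25, but claimed value = 75
Conclusion: Record 504 has the error.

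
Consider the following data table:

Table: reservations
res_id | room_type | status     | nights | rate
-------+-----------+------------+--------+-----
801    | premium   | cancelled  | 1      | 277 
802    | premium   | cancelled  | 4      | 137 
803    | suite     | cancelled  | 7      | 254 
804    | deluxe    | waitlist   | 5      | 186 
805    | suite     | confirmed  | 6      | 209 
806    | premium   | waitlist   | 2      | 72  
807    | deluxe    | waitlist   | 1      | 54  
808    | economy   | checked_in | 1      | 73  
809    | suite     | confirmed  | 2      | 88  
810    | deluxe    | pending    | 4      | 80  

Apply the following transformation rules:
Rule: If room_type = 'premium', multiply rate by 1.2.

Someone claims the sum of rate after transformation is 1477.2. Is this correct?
No, the correct result is 1527.2.

Step 1: Calculate the correct sum after transformation
Step 2: Apply multiplier 1.2 to records where room_type = 'premium'
Step 3: Correct result = 1527.2
Step 4: Claimed result = 1477.2
Step 5: 1527.2 ≠ 1477.2
Conclusion: The claimed result is incorrect. The correct answer is 1527.2.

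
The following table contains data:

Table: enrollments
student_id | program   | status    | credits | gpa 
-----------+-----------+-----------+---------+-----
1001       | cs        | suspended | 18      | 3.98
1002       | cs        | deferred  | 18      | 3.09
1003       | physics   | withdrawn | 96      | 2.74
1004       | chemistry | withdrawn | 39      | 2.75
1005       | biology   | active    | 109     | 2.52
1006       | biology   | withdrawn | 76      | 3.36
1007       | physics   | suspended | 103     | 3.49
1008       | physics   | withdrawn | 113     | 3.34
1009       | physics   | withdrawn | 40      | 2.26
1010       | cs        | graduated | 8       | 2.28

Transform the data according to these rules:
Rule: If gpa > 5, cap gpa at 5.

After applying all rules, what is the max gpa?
3.98

Step 1: Original maximum gpa = 3.98
Step 2: Check cap of 5 against maximum
Step 3: No records exceed the cap (max 3.98 <= cap 5), so no capping applies
Step 4: Maximum after transformation = 3.98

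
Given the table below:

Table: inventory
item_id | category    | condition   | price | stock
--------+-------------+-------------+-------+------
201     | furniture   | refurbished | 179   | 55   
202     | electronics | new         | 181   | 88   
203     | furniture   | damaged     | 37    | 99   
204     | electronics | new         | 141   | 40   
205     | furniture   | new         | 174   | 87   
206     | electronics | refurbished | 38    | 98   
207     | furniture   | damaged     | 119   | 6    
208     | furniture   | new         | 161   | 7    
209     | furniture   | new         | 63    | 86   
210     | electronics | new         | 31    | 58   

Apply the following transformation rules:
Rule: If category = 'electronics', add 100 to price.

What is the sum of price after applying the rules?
1524

Step 1: Count records where category = 'electronics': 4
Step 2: Total bonus added: 4 × 100 = 400
Step 3: Original sum of price: 1124
Step 4: Final sum = 1124 + 400 = 1524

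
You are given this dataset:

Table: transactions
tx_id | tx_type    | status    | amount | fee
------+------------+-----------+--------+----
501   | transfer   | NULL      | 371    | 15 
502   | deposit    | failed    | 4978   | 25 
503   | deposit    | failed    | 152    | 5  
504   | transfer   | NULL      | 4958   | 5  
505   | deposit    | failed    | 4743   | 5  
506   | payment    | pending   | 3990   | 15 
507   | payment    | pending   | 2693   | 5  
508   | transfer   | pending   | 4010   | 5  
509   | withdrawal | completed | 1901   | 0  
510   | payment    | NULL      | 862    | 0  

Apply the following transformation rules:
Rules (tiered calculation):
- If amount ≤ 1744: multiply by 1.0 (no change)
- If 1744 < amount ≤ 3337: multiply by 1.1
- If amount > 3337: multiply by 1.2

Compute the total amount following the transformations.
33653.2

Step 1: Tier 1 (amount ≤ 1744): 3 records, sum = 1385 × 1.0 = 1385.0
Step 2: Tier 2 (1744 < amount ≤ 3337): 2 records, sum = 4594 × 1.1 = 5053.4
Step 3: Tier 3 (amount > 3337): 5 records, sum = 22679 × 1.2 = 27214.8
Step 4: Final sum = 1385.0 + 5053.4 + 27214.8 = 33653.2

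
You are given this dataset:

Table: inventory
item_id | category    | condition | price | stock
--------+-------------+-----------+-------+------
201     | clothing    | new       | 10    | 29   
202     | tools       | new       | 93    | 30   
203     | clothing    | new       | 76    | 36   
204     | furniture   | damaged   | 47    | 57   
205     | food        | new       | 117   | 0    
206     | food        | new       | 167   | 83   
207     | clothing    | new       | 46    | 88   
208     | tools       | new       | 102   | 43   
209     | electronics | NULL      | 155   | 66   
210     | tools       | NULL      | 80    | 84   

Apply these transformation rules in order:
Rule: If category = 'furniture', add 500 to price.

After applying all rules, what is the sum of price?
1393

Step 1: Count records where category = 'furniture': 1
Step 2: Total bonus added: 1 × 500 = 500
Step 3: Original sum of price: 893
Step 4: Final sum = 893 + 500 = 1393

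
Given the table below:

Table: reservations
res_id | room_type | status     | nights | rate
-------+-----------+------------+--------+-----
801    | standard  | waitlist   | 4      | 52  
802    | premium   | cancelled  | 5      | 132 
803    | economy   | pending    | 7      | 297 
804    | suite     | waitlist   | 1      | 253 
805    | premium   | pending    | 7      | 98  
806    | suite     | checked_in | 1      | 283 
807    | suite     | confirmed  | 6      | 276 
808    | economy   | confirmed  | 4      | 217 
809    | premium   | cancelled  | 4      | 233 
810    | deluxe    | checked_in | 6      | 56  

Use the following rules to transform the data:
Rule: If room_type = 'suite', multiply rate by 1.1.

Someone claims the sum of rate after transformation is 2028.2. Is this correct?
No, the correct result is 1978.2.

Step 1: Calculate the correct sum after transformation
Step 2: Apply multiplier 1.1 to records where room_type = 'suite'
Step 3: Correct result = 1978.2
Step 4: Claimed result = 2028.2
Step 5: 1978.2 ≠ 2028.2
Conclusion: The claimed result is incorrect. The correct answer is 1978.2.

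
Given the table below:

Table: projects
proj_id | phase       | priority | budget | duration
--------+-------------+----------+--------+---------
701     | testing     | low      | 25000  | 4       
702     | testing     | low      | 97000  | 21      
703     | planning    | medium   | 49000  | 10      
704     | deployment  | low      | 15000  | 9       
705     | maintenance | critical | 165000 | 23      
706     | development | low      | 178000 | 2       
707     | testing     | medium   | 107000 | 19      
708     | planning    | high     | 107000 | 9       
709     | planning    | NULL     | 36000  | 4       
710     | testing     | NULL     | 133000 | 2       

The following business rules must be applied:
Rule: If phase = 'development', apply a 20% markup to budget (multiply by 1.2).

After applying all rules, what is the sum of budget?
947600.0

Step 1: Records with phase = 'development' have total budget = 178000
Step 2: Apply multiplier: 178000 × 1.2 = 213600.0
Step 3: Other records total: 734000
Step 4: Final sum = 213600.0 + 734000 = 947600.0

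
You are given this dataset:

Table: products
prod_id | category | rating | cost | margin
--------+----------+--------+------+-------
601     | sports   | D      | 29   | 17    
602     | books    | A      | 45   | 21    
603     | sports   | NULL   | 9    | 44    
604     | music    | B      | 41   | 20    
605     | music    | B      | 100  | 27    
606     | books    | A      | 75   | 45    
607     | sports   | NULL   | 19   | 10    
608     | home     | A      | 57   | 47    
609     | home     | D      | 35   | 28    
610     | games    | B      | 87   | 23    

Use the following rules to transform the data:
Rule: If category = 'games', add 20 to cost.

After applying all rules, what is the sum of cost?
517

Step 1: Count records where category = 'games': 1
Step 2: Total bonus added: 1 × 20 = 20
Step 3: Original sum of cost: 497
Step 4: Final sum = 497 + 20 = 517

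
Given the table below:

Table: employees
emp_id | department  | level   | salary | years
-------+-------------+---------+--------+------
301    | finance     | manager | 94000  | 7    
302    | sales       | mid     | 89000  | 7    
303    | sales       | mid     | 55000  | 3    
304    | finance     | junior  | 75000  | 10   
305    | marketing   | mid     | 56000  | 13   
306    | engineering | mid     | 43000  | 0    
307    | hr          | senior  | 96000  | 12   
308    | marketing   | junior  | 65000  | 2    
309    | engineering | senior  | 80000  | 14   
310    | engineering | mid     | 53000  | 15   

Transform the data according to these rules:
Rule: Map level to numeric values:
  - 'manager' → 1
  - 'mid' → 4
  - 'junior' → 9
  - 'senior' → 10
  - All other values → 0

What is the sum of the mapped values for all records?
59

Step 1: Apply mapping to each record
Step 2: Count by status:
  'manager': 1 records × 1 = 1
  'mid': 5 records × 4 = 20
  'junior': 2 records × 9 = 18
  'senior': 2 records × 10 = 20
Step 3: Sum all mapped values = 59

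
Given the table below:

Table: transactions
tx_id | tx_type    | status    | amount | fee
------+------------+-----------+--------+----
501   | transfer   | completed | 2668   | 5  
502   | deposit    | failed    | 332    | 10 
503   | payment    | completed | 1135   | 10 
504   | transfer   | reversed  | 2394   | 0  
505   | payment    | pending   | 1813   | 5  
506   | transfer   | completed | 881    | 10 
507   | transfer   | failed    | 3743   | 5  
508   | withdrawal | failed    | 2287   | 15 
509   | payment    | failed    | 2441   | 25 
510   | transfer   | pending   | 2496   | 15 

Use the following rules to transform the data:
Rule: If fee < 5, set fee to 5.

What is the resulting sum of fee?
105

Step 1: 1 records have fee < 5
Step 2: These records originally summed to 0
Step 3: After setting to minimum: 1 × 5 = 5
Step 4: Unaffected records sum: 100
Step 5: Final sum = 5 + 100 = 105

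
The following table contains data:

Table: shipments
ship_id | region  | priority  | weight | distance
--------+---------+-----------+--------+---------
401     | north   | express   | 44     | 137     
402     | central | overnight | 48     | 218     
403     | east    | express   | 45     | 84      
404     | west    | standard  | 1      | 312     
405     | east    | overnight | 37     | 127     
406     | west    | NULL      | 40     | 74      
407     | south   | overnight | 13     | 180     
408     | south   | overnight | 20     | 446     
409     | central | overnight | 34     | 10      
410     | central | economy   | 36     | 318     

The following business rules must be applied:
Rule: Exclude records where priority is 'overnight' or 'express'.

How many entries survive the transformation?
3

Step 1: Count records to exclude
  - 5 (overnight) + 2 (express) = 7 records
Step 2: Total records: 10
Step 3: Remaining = 10 - 7 = 3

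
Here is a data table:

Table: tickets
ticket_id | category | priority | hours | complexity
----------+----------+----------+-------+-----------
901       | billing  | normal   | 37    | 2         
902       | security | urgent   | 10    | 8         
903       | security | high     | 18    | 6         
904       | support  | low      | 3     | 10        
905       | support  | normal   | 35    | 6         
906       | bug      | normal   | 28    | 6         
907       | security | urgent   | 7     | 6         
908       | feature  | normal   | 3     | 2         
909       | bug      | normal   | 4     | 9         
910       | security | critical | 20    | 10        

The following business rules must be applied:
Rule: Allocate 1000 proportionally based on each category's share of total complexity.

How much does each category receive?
billing: 30.77, bug: 230.77, feature: 30.77, security: 461.54, support: 246.15

Step 1: Calculate total complexity = 65
Step 2: Calculate each category's proportion:
  billing: 2/65 = 3.08% → 30.77
  bug: 15/65 = 23.08% → 230.77
  feature: 2/65 = 3.08% → 30.77
  security: 30/65 = 46.15% → 461.54
  support: 16/65 = 24.62% → 246.15
Step 3: Verify: sum of allocations ≈ 1000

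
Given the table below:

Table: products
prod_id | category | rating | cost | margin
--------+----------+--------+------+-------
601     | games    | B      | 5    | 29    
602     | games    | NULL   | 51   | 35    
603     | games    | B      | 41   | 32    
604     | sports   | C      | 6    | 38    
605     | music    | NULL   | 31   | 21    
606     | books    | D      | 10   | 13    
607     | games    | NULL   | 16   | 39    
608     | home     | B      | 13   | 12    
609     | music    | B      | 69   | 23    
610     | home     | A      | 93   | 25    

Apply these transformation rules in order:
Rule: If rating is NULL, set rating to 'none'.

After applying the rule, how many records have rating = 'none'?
3

Step 1: Count records where rating IS NULL
Step 2: Found 3 records with NULL rating
Step 3: These records will have rating set to 'none'
Step 4: Records already having rating = 'none': 0
Step 5: Answer: 3 + 0 = 3 records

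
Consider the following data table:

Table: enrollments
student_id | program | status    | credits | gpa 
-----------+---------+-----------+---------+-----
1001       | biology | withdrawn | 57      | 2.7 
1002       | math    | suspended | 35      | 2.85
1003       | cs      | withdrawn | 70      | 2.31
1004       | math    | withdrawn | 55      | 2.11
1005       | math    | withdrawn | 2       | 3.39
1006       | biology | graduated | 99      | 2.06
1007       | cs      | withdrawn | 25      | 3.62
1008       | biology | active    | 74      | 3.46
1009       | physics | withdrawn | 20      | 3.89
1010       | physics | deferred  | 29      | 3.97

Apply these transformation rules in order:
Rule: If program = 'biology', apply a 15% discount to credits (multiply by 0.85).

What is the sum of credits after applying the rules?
431.5

Step 1: Records with program = 'biology' have total credits = 230
Step 2: Apply multiplier: 230 × 0.85 = 195.5
Step 3: Other records total: 236
Step 4: Final sum = 195.5 + 236 = 431.5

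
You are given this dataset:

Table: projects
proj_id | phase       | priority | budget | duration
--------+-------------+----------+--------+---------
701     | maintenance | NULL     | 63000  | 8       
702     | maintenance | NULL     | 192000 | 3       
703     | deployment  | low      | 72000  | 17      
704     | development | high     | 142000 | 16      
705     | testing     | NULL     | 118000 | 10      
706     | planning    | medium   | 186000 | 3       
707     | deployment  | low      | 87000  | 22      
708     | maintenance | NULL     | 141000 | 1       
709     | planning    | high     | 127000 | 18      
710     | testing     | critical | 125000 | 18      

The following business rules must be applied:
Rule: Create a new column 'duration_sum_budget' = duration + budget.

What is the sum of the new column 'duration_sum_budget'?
1253116

Step 1: For each record, compute duration + budget
Example calculations:
  8 + 63000 = 63008
  3 + 192000 = 192003
  17 + 72000 = 72017
  ...
Step 2: Sum all derived values
Step 3: Total = 1253116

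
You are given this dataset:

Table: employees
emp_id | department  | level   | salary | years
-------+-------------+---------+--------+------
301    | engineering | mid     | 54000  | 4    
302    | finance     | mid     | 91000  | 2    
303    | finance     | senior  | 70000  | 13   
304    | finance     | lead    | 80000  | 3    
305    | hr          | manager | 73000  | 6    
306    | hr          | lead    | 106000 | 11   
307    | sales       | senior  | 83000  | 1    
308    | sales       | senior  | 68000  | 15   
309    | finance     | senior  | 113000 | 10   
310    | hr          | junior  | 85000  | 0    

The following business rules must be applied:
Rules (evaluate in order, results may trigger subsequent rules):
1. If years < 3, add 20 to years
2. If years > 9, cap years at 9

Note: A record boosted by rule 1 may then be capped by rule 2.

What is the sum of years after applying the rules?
76

Step 1: Apply rule 1 to records with years < 3
  - 3 records get bonus of 20
  - Of these, 3 records then exceed 9 and get capped
Step 2: Apply rule 2 to records with years > 9
  - 4 records (original) are capped
Step 3: Calculate final sum = 76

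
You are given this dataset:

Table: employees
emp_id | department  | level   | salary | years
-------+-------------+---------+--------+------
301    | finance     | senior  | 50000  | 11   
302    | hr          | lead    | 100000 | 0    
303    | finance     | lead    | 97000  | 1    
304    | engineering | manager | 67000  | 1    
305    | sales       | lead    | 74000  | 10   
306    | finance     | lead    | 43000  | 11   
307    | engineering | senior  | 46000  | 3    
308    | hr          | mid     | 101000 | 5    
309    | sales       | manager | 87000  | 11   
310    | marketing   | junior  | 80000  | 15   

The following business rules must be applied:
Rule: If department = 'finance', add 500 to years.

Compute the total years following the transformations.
1568

Step 1: Count records where department = 'finance': 3
Step 2: Total bonus added: 3 × 500 = 1500
Step 3: Original sum of years: 68
Step 4: Final sum = 68 + 1500 = 1568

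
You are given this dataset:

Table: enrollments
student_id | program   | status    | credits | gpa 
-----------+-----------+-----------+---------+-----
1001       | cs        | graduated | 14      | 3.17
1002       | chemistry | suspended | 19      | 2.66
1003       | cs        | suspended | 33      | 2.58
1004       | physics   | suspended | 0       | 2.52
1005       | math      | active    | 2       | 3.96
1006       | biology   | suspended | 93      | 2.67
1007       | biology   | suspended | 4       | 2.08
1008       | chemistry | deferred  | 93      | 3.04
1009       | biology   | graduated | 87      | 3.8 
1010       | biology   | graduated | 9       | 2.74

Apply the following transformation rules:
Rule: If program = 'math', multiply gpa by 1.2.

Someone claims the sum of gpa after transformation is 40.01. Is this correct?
No, the correct result is 30.01.

Step 1: Calculate the correct sum after transformation
Step 2: Apply multiplier 1.2 to records where program = 'math'
Step 3: Correct result = 30.01
Step 4: Claimed result = 40.01
Step 5: 30.01 ≠ 40.01
Conclusion: The claimed result is incorrect. The correct answer is 30.01.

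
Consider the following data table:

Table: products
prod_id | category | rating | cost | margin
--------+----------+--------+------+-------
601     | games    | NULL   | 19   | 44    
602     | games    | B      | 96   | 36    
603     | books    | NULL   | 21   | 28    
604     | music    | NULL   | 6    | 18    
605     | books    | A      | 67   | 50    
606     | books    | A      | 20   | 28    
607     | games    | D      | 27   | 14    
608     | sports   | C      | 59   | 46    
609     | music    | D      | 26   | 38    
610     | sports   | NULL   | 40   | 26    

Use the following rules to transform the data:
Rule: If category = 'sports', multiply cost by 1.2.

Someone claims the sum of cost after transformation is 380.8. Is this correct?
No, the correct result is 400.8.

Step 1: Calculate the correct sum after transformation
Step 2: Apply multiplier 1.2 to records where category = 'sports'
Step 3: Correct result = 400.8
Step 4: Claimed result = 380.8
Step 5: 400.8 ≠ 380.8
Conclusion: The claimed result is incorrect. The correct answer is 400.8.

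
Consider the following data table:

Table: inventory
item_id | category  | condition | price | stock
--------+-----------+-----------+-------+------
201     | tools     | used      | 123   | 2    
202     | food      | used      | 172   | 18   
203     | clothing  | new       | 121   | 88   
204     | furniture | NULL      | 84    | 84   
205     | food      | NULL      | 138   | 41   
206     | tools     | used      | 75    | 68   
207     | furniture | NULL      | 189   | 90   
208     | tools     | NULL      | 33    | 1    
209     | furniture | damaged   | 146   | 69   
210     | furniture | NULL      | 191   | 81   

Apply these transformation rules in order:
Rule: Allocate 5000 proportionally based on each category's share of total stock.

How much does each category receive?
clothing: 811.81, food: 544.28, furniture: 2988.93, tools: 654.98

Step 1: Calculate total stock = 542
Step 2: Calculate each category's proportion:
  clothing: 88/542 = 16.24% → 811.81
  food: 59/542 = 10.89% → 544.28
  furniture: 324/542 = 59.78% → 2988.93
  tools: 71/542 = 13.10% → 654.98
Step 3: Verify: sum of allocations ≈ 5000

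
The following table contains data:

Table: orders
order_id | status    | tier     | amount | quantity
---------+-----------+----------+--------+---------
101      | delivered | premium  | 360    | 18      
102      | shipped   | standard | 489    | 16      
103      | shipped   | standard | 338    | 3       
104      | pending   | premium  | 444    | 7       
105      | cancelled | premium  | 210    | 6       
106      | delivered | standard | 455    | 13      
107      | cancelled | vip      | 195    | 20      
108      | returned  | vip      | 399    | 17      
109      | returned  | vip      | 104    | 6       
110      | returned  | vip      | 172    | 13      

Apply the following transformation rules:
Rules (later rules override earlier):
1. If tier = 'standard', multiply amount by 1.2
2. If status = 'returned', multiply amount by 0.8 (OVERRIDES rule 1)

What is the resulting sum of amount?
3287.4

Step 1: Rule 2 takes priority for records with status = 'returned'
  - 3 records: 675 × 0.8 = 540.0
Step 2: Rule 1 applies to remaining records with tier = 'standard'
  - 3 records: 1282 × 1.2 = 1538.4
Step 3: Other records unchanged: 1209
Step 4: Final sum = 540.0 + 1538.4 + 1209 = 3287.4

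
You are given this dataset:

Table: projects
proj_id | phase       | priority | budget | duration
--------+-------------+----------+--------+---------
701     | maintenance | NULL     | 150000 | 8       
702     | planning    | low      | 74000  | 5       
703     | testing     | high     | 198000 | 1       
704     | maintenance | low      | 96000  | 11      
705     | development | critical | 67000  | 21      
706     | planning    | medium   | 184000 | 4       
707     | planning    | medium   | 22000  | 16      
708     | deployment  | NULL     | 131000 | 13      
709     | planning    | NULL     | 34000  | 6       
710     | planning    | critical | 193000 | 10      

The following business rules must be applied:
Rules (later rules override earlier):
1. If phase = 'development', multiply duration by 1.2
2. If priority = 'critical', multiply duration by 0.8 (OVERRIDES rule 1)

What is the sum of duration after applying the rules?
88.8

Step 1: Rule 2 takes priority for records with priority = 'critical'
  - 2 records: 31 × 0.8 = 24.8
Step 2: Rule 1 applies to remaining records with phase = 'development'
  - 0 records: 0 × 1.2 = 0.0
Step 3: Other records unchanged: 64
Step 4: Final sum = 24.8 + 0.0 + 64 = 88.8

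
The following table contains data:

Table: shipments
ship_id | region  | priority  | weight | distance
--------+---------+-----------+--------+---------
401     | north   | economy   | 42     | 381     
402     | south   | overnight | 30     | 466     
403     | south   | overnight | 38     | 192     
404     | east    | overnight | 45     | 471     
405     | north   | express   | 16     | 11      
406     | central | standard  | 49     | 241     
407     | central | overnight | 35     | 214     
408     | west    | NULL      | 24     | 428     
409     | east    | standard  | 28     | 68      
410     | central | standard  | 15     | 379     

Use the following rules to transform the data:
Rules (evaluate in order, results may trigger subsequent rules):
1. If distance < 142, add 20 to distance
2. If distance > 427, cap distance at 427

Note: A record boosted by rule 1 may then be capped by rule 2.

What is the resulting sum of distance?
2807

Step 1: Apply rule 1 to records with distance < 142
  - 2 records get bonus of 20
  - Of these, 0 records then exceed 427 and get capped
Step 2: Apply rule 2 to records with distance > 427
  - 3 records (original) are capped
Step 3: Calculate final sum = 2807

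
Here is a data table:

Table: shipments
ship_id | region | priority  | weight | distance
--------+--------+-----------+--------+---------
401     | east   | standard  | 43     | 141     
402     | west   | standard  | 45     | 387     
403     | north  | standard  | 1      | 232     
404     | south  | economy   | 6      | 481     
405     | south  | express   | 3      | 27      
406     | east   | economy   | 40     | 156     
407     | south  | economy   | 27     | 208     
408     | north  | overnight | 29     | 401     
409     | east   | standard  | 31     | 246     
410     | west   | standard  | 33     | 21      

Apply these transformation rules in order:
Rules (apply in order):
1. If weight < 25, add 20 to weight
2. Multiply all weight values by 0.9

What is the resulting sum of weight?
286.2

Step 1: Apply Rule 1 - Add 20 to records with weight < 25
  - 3 records affected: 10 + (3 × 20) = 70
  - Unaffected records: 248
  - Sum after Rule 1: 318
Step 2: Apply Rule 2 - Multiply all by 0.9
  - 318 × 0.9 = 286.2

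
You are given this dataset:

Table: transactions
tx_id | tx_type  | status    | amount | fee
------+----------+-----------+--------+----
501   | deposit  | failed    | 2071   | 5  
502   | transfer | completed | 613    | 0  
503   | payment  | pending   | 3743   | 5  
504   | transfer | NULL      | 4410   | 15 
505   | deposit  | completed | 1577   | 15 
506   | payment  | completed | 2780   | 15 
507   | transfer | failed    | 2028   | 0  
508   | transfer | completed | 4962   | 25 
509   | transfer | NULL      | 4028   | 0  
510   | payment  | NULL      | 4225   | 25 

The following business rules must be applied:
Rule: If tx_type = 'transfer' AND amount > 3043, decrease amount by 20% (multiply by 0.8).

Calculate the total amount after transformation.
27757.0

Step 1: Find records where tx_type = 'transfer' AND amount > 3043
Step 2: 3 records match, summing to 13400
Step 3: After multiplier: 13400 × 0.8 = 10720.0
Step 4: Unaffected records sum: 17037
Step 5: Final sum = 10720.0 + 17037 = 27757.0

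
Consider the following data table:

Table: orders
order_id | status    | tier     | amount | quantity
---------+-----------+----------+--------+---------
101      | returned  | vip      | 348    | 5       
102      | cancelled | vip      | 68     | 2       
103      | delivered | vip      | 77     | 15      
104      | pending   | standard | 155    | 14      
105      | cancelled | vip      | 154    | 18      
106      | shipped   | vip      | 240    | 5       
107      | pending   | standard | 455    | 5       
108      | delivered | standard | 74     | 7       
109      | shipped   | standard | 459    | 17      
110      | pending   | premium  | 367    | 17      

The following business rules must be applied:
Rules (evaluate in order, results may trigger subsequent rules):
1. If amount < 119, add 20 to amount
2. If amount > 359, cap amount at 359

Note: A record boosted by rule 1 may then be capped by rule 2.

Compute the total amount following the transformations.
2253

Step 1: Apply rule 1 to records with amount < 119
  - 3 records get bonus of 20
  - Of these, 0 records then exceed 359 and get capped
Step 2: Apply rule 2 to records with amount > 359
  - 3 records (original) are capped
Step 3: Calculate final sum = 2253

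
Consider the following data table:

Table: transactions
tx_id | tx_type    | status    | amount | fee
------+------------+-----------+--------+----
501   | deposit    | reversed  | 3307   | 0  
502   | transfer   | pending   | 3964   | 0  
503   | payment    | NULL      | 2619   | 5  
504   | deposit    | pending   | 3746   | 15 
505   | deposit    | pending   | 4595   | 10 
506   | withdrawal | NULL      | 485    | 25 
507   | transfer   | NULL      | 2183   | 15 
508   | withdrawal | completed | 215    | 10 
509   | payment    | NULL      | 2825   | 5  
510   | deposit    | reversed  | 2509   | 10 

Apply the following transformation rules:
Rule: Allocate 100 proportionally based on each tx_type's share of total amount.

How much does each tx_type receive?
deposit: 53.53, payment: 20.58, transfer: 23.24, withdrawal: 2.65

Step 1: Calculate total amount = 26448
Step 2: Calculate each tx_type's proportion:
  deposit: 14157/26448 = 53.53% → 53.53
  payment: 5444/26448 = 20.58% → 20.58
  transfer: 6147/26448 = 23.24% → 23.24
  withdrawal: 700/26448 = 2.65% → 2.65
Step 3: Verify: sum of allocations ≈ 100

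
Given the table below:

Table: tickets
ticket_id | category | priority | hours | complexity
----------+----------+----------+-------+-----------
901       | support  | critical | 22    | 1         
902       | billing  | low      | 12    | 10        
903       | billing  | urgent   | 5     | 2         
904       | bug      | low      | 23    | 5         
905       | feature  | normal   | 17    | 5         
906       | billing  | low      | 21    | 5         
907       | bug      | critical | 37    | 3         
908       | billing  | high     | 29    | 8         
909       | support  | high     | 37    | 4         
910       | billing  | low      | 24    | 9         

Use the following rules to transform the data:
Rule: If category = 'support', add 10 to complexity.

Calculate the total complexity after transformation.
72

Step 1: Count records where category = 'support': 2
Step 2: Total bonus added: 2 × 10 = 20
Step 3: Original sum of complexity: 52
Step 4: Final sum = 52 + 20 = 72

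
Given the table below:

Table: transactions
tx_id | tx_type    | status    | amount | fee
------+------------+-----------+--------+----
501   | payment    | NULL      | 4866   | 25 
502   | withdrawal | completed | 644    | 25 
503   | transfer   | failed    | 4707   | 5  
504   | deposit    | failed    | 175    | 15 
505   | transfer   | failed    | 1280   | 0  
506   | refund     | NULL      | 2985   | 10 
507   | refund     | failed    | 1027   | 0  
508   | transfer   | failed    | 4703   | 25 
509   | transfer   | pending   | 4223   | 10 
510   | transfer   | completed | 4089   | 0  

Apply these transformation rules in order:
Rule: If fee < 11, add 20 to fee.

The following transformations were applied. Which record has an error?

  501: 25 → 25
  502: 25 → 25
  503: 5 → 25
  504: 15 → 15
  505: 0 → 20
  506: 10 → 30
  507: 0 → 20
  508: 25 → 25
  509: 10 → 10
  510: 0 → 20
Record 509 has an error. The correct transformed value should be 30, not 10.

Step 1: Check each record against the rule
Step 2: Record 509 has fee = 10
Step 3: Since 10 < 11, the bonus should have been applied
Step 4: Correct value = 30, but claimed value = 10
Conclusion: Record 509 has the error.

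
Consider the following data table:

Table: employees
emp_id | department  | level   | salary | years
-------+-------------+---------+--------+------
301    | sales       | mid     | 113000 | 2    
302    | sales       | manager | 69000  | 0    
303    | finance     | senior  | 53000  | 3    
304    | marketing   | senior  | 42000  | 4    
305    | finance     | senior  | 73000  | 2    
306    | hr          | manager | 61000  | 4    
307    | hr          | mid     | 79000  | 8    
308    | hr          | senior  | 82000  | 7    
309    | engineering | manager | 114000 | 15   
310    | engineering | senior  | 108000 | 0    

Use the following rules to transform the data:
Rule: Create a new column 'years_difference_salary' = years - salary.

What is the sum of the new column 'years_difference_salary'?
-793955

Step 1: For each record, compute years - salary
Example calculations:
  2 - 113000 = -112998
  0 - 69000 = -69000
  3 - 53000 = -52997
  ...
Step 2: Sum all derived values
Step 3: Total = -793955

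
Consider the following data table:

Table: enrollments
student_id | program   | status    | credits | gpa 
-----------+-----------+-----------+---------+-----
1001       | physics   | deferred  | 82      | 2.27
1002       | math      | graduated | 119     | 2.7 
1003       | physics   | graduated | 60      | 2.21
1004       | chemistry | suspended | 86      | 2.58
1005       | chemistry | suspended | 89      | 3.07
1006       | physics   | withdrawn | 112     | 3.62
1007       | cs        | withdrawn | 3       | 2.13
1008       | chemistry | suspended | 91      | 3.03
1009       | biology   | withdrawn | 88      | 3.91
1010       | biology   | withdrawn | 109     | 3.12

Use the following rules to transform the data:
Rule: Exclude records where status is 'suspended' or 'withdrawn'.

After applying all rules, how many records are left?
3

Step 1: Count records to exclude
  - 3 (suspended) + 4 (withdrawn) = 7 records
Step 2: Total records: 10
Step 3: Remaining = 10 - 7 = 3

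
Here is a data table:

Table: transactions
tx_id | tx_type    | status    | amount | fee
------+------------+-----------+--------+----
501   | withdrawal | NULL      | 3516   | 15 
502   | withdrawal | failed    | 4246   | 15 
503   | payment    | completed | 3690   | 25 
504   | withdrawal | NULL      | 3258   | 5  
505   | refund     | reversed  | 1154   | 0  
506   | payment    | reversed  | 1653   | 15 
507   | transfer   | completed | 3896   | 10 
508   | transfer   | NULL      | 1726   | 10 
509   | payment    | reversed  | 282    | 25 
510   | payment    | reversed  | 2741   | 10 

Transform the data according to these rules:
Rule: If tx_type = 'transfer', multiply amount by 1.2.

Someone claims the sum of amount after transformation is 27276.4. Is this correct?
No, the correct result is 27286.4.

Step 1: Calculate the correct sum after transformation
Step 2: Apply multiplier 1.2 to records where tx_type = 'transfer'
Step 3: Correct result = 27286.4
Step 4: Claimed result = 27276.4
Step 5: 27286.4 ≠ 27276.4
Conclusion: The claimed result is incorrect. The correct answer is 27286.4.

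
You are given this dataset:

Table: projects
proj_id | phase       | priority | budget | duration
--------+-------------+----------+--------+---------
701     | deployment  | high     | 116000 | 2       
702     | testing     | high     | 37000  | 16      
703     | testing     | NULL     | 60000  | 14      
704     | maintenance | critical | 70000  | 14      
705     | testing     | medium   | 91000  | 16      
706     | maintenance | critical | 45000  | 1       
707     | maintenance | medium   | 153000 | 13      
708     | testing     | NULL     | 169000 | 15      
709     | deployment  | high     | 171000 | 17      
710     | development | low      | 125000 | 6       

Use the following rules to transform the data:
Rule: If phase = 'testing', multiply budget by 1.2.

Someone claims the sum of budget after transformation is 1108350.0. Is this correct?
No, the correct result is 1108400.0.

Step 1: Calculate the correct sum after transformation
Step 2: Apply multiplier 1.2 to records where phase = 'testing'
Step 3: Correct result = 1108400.0
Step 4: Claimed result = 1108350.0
Step 5: 1108400.0 ≠ 1108350.0
Conclusion: The claimed result is incorrect. The correct answer is 1108400.0.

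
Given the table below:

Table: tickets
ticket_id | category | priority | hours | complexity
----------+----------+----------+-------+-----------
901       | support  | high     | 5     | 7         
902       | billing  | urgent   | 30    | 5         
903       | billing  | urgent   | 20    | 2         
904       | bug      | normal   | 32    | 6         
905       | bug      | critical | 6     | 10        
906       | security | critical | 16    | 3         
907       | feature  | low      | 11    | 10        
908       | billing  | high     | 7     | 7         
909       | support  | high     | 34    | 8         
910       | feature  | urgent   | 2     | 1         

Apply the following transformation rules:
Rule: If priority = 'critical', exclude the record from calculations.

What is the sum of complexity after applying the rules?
46

Step 1: Identify records where priority = 'critical'
Step 2: The excluded records sum to 13
Step 3: Original total complexity = 59
Step 4: Remaining total = 59 - 13 = 46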